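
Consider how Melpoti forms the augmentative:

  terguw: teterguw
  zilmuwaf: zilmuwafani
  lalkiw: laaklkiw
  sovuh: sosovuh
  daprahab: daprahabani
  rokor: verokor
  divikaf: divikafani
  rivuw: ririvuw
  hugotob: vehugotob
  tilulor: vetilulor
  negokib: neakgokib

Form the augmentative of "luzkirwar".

daprahab and negokib both end in -b yet inflect differently (daprahabani, neakgokib), so the final letter is not what conditions the rule; the last vowel is.
"luzkirwar" has last vowel 'a'. The stems whose last vowel is 'a' (divikaf → divikafani, daprahab → daprahabani, zilmuwaf → zilmuwafani) add -ani.
The other patterns: stems whose last vowel is 'i' insert -ak- after the first vowel; stems whose last vowel is 'o' add the prefix ve-; stems whose last vowel is 'u' repeat the first consonant+vowel as a prefix.
So luzkirwar → luzkirwarani.

luzkirwarani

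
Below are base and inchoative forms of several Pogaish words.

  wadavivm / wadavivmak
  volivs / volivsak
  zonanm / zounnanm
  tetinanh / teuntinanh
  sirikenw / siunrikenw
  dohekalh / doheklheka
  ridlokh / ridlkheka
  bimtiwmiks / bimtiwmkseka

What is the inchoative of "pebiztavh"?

pebiztavhak

wadavivm and zonanm both end in -m yet inflect differently (wadavivmak, zounnanm), so the final letter is not what conditions the rule; the second-to-last letter is.
"pebiztavh" has second-to-last letter 'v'. The stems whose second-to-last letter is 'v' (wadavivm → wadavivmak, volivs → volivsak) add -ak.
The other patterns: stems whose second-to-last letter is 'n' insert -un- after the first vowel; stems whose second-to-last letter is 'k' or 'l' delete the last vowel and add -eka.
So pebiztavh → pebiztavhak.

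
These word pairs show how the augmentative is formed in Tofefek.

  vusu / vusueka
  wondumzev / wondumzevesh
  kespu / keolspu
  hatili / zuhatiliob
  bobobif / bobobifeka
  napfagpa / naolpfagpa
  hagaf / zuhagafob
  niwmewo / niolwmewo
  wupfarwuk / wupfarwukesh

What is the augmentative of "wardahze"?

bobobif and hagaf both end in -f yet inflect differently (bobobifeka, zuhagafob), so the final letter is not what conditions the rule; the first letter is.
"wardahze" begins with w-. The stems beginning with w- (wondumzev → wondumzevesh, wupfarwuk → wupfarwukesh) add -esh.
So wardahze → wardahzeesh.

wardahzeesh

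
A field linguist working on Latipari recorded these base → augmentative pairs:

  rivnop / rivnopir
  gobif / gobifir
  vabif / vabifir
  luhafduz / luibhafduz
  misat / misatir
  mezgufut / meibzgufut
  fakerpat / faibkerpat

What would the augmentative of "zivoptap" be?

ziibvoptap

misat and fakerpat both end in -t yet inflect differently (misatir, faibkerpat), so the final letter is not what conditions the rule; the number of vowels is.
"zivoptap" has 3 vowels. The stems with 3 vowels (luhafduz → luibhafduz, fakerpat → faibkerpat, mezgufut → meibzgufut) insert -ib- after the first vowel.
So zivoptap → ziibvoptap.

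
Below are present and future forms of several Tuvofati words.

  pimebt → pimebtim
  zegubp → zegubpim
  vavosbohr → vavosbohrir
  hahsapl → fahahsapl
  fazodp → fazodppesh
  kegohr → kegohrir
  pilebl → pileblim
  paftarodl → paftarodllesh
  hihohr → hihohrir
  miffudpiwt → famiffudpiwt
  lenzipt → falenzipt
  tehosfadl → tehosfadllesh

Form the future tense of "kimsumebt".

kimsumebtim

pilebl and tehosfadl both end in -l yet inflect differently (pileblim, tehosfadllesh), so the final letter is not what conditions the rule; the second-to-last letter is.
"kimsumebt" has second-to-last letter 'b'. The stems whose second-to-last letter is 'b' (zegubp → zegubpim, pilebl → pileblim, pimebt → pimebtim) add -im.
The other patterns: stems whose second-to-last letter is 'h' add -ir; stems whose second-to-last letter is 'd' double the final consonant and add -esh; stems whose second-to-last letter is 'p' or 'w' add the prefix fa-.
So kimsumebt → kimsumebtim.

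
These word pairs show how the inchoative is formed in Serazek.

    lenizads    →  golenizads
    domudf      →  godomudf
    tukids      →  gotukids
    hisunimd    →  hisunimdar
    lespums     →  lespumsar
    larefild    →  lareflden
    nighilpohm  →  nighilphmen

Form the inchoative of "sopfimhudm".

gosopfimhudm

lenizads and lespums both end in -s yet inflect differently (golenizads, lespumsar), so the final letter is not what conditions the rule; the second-to-last letter is.
"sopfimhudm" has second-to-last letter 'd'. The stems whose second-to-last letter is 'd' (lenizads → golenizads, domudf → godomudf, tukids → gotukids) add the prefix go-.
So sopfimhudm → gosopfimhudm.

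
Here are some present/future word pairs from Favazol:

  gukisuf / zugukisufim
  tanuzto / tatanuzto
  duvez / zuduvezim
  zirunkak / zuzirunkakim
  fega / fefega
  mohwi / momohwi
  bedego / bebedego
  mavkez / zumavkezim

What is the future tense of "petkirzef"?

zirunkak and fega both have last vowel 'a' yet inflect differently (zuzirunkakim, fefega), so the last vowel is not what conditions the rule; whether the stem ends in a vowel or a consonant is.
"petkirzef" ends in a consonant. The stems ending in a consonant (duvez → zuduvezim, zirunkak → zuzirunkakim, gukisuf → zugukisufim) add zu- … -im around the stem.
So petkirzef → zupetkirzefim.

zupetkirzefim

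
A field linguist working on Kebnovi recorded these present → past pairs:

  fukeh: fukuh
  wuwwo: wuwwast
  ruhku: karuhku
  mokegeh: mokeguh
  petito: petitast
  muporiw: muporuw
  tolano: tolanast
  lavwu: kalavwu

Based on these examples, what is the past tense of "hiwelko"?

"hiwelko" ends in -o. The stems ending in -o (wuwwo → wuwwast, petito → petitast, tolano → tolanast) drop the final letter and add -ast.
So hiwelko → hiwelkast.

hiwelkast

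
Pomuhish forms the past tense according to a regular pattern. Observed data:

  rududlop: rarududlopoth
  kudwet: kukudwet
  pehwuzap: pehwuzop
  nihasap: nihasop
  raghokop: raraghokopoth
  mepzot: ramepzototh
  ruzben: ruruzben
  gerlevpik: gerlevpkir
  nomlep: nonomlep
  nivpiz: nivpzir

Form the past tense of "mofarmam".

mofarmom

"mofarmam" has last vowel 'a'. The stems whose last vowel is 'a' (nihasap → nihasop, pehwuzap → pehwuzop) change the last vowel to 'o'.
The other patterns: stems whose last vowel is 'o' add ra- … -oth around the stem; stems whose last vowel is 'e' repeat the first consonant+vowel as a prefix; stems whose last vowel is 'i' delete the last vowel and add -ir.
So mofarmam → mofarmom.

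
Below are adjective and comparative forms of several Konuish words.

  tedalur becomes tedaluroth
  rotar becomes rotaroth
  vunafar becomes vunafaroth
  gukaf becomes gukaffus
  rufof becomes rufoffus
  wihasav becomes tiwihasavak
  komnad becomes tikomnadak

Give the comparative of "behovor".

rotar and gukaf both have last vowel 'a' yet inflect differently (rotaroth, gukaffus), so the last vowel is not what conditions the rule; the final letter is.
"behovor" ends in -r. The stems ending in -r (tedalur → tedaluroth, rotar → rotaroth, vunafar → vunafaroth) add -oth.
The other patterns: stems ending in -f double the final consonant and add -us; stems ending in -d or -v add ti- … -ak around the stem.
So behovor → behovoroth.

behovoroth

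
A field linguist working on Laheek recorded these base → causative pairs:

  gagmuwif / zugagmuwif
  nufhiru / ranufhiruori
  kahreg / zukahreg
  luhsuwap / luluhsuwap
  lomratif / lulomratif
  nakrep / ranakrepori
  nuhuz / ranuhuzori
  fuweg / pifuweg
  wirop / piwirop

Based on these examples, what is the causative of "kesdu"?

zukesdu

"kesdu" begins with k-. The one such stem in the data (kahreg → zukahreg) adds the prefix zu-, so the same rule applies.
The other patterns: stems beginning with f- or w- add the prefix pi-; stems beginning with l- add the prefix lu-; stems beginning with n- add ra- … -ori around the stem.
So kesdu → zukesdu.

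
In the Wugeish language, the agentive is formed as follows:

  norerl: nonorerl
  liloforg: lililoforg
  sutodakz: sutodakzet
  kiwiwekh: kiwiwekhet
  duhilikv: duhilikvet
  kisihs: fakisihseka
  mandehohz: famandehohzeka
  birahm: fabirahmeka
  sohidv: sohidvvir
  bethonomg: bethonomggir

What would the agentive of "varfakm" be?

sutodakz and mandehohz both end in -z yet inflect differently (sutodakzet, famandehohzeka), so the final letter is not what conditions the rule; the second-to-last letter is.
"varfakm" has second-to-last letter 'k'. The stems whose second-to-last letter is 'k' (sutodakz → sutodakzet, kiwiwekh → kiwiwekhet, duhilikv → duhilikvet) add -et.
So varfakm → varfakmet.

varfakmet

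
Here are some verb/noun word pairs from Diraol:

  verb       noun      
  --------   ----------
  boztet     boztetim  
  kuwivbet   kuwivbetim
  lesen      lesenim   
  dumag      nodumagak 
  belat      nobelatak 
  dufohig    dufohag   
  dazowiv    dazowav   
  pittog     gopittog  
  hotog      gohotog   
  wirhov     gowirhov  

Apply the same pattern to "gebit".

boztet and belat both end in -t yet inflect differently (boztetim, nobelatak), so the final letter is not what conditions the rule; the last vowel is.
"gebit" has last vowel 'i'. The stems whose last vowel is 'i' (dufohig → dufohag, dazowiv → dazowav) change the last vowel to 'a'.
So gebit → gebat.

gebat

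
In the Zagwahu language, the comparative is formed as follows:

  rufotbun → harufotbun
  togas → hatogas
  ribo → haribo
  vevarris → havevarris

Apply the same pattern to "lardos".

Every pair shown (rufotbun → harufotbun, togas → hatogas, ribo → haribo, …) follows the same rule: add the prefix ha-.
So lardos → halardos.

halardos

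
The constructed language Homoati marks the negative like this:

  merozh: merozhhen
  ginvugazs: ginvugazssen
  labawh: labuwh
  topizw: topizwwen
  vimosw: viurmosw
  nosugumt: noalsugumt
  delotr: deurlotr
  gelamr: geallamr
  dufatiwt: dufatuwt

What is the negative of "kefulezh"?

labawh and merozh both end in -h yet inflect differently (labuwh, merozhhen), so the final letter is not what conditions the rule; the second-to-last letter is.
"kefulezh" has second-to-last letter 'z'. The stems whose second-to-last letter is 'z' (topizw → topizwwen, ginvugazs → ginvugazssen, merozh → merozhhen) double the final consonant and add -en.
So kefulezh → kefulezhhen.

kefulezhhen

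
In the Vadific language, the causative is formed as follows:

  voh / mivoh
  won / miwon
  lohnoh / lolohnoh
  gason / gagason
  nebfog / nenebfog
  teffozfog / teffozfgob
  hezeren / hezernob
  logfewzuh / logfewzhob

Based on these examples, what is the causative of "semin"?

voh and lohnoh both end in -h yet inflect differently (mivoh, lolohnoh), so the final letter is not what conditions the rule; the number of vowels is.
"semin" has 2 vowels. The stems with 2 vowels (lohnoh → lolohnoh, gason → gagason, nebfog → nenebfog) repeat the first consonant+vowel as a prefix.
The other patterns: stems with 1 vowel add the prefix mi-; stems with 3 vowels delete the last vowel and add -ob.
So semin → sesemin.

sesemin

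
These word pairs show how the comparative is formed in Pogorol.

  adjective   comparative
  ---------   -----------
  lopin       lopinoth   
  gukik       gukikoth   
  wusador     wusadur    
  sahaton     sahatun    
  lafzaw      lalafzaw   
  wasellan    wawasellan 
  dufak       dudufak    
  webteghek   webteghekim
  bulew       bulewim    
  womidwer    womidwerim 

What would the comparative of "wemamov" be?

"wemamov" has last vowel 'o'. The stems whose last vowel is 'o' (wusador → wusadur, sahaton → sahatun) change the last vowel to 'u'.
The other patterns: stems whose last vowel is 'i' add -oth; stems whose last vowel is 'a' repeat the first consonant+vowel as a prefix; stems whose last vowel is 'e' add -im.
So wemamov → wemamuv.

wemamuv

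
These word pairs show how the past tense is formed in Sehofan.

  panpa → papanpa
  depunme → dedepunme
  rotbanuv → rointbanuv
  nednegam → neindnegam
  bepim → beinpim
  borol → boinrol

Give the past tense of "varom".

panpa and nednegam both have last vowel 'a' yet inflect differently (papanpa, neindnegam), so the last vowel is not what conditions the rule; whether the stem ends in a vowel or a consonant is.
"varom" ends in a consonant. The stems ending in a consonant (rotbanuv → rointbanuv, nednegam → neindnegam, bepim → beinpim) insert -in- after the first vowel.
So varom → vainrom.

vainrom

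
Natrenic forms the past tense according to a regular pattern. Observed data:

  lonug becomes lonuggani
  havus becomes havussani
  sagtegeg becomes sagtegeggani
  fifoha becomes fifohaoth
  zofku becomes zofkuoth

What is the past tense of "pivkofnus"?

pivkofnussani

lonug and zofku both have last vowel 'u' yet inflect differently (lonuggani, zofkuoth), so the last vowel is not what conditions the rule; whether the stem ends in a vowel or a consonant is.
"pivkofnus" ends in a consonant. The stems ending in a consonant (lonug → lonuggani, havus → havussani, sagtegeg → sagtegeggani) double the final consonant and add -ani.
The other pattern: stems ending in a vowel add -oth.
So pivkofnus → pivkofnussani.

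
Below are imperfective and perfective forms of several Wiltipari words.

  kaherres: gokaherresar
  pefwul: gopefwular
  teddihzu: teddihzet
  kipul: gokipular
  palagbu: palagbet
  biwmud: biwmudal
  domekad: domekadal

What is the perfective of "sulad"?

suladal

teddihzu and biwmud both have last vowel 'u' yet inflect differently (teddihzet, biwmudal), so the last vowel is not what conditions the rule; the final letter is.
"sulad" ends in -d. The stems ending in -d (domekad → domekadal, biwmud → biwmudal) add -al.
The other patterns: stems ending in -u drop the final letter and add -et; stems ending in -l or -s add go- … -ar around the stem.
So sulad → suladal.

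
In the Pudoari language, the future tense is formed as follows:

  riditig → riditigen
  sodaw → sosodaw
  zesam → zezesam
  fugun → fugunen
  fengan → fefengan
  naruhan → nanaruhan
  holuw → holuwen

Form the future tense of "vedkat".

"vedkat" has last vowel 'a'. The stems whose last vowel is 'a' (fengan → fefengan, sodaw → sosodaw, naruhan → nanaruhan) repeat the first consonant+vowel as a prefix.
The other pattern: stems whose last vowel is 'i' or 'u' add -en.
So vedkat → vevedkat.

vevedkat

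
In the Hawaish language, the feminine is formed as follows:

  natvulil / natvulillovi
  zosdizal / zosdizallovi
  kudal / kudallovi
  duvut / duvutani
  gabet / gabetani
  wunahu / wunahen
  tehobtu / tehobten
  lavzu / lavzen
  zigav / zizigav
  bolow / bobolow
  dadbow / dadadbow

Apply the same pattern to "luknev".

duvut and wunahu both have last vowel 'u' yet inflect differently (duvutani, wunahen), so the last vowel is not what conditions the rule; the final letter is.
"luknev" ends in -v. The one such stem in the data (zigav → zizigav) repeats the first consonant+vowel as a prefix (as do bolow, dadbow), so the same rule applies.
The other patterns: stems ending in -l double the final consonant and add -ovi; stems ending in -t add -ani; stems ending in -u drop the final letter and add -en.
So luknev → luluknev.

luluknev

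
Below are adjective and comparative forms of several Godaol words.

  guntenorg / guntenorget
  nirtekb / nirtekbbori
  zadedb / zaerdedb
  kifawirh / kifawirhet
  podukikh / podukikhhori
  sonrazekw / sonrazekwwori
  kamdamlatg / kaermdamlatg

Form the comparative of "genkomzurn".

genkomzurnet

podukikh and kifawirh both end in -h yet inflect differently (podukikhhori, kifawirhet), so the final letter is not what conditions the rule; the second-to-last letter is.
"genkomzurn" has second-to-last letter 'r'. The stems whose second-to-last letter is 'r' (guntenorg → guntenorget, kifawirh → kifawirhet) add -et.
The other patterns: stems whose second-to-last letter is 'k' double the final consonant and add -ori; stems whose second-to-last letter is 'd' or 't' insert -er- after the first vowel.
So genkomzurn → genkomzurnet.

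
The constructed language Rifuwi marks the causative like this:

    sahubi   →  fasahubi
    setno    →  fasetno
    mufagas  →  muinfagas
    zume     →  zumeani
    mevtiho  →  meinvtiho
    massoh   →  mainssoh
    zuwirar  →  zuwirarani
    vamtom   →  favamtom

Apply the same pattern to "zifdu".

zifduani

"zifdu" begins with z-. The stems beginning with z- (zuwirar → zuwirarani, zume → zumeani) add -ani.
The other patterns: stems beginning with m- insert -in- after the first vowel; stems beginning with s- or v- add the prefix fa-.
So zifdu → zifduani.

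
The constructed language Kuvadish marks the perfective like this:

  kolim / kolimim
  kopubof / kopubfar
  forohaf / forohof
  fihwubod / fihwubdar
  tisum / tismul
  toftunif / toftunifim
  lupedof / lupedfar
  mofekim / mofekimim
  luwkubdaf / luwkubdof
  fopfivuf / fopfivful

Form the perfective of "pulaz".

puloz

kopubof and luwkubdaf both end in -f yet inflect differently (kopubfar, luwkubdof), so the final letter is not what conditions the rule; the last vowel is.
"pulaz" has last vowel 'a'. The stems whose last vowel is 'a' (luwkubdaf → luwkubdof, forohaf → forohof) change the last vowel to 'o'.
So pulaz → puloz.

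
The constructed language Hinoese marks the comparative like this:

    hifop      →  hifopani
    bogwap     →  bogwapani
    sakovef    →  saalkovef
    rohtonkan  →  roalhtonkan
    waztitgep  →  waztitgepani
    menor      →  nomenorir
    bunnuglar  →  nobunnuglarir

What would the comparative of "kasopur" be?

"kasopur" ends in -r. The stems ending in -r (bunnuglar → nobunnuglarir, menor → nomenorir) add no- … -ir around the stem.
The other patterns: stems ending in -p add -ani; stems ending in -f or -n insert -al- after the first vowel.
So kasopur → nokasopurir.

nokasopurir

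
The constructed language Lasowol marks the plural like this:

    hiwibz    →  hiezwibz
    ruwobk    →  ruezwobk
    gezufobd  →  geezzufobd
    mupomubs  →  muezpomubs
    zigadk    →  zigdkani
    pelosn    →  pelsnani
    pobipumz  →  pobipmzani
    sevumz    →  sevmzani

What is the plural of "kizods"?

"kizods" has second-to-last letter 'd'. The one such stem in the data (zigadk → zigdkani) deletes the last vowel and adds -ani (as do pelosn, pobipumz), so the same rule applies.
The other pattern: stems whose second-to-last letter is 'b' insert -ez- after the first vowel.
So kizods → kizdsani.

kizdsani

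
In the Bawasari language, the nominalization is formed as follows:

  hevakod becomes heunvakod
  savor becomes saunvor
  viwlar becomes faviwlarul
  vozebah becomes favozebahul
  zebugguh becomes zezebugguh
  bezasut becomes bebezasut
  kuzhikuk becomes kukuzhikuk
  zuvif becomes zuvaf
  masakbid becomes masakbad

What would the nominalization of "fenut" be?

savor and viwlar both end in -r yet inflect differently (saunvor, faviwlarul), so the final letter is not what conditions the rule; the last vowel is.
"fenut" has last vowel 'u'. The stems whose last vowel is 'u' (zebugguh → zezebugguh, bezasut → bebezasut, kuzhikuk → kukuzhikuk) repeat the first consonant+vowel as a prefix.
The other patterns: stems whose last vowel is 'o' insert -un- after the first vowel; stems whose last vowel is 'a' add fa- … -ul around the stem; stems whose last vowel is 'i' change the last vowel to 'a'.
So fenut → fefenut.

fefenut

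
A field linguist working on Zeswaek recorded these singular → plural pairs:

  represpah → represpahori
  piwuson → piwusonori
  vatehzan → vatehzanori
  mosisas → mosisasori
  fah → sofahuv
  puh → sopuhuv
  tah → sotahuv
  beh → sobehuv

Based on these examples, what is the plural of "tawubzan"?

tawubzanori

represpah and fah both end in -h yet inflect differently (represpahori, sofahuv), so the final letter is not what conditions the rule; the number of vowels is.
"tawubzan" has 3 vowels. The stems with 3 vowels (represpah → represpahori, piwuson → piwusonori, vatehzan → vatehzanori) add -ori.
So tawubzan → tawubzanori.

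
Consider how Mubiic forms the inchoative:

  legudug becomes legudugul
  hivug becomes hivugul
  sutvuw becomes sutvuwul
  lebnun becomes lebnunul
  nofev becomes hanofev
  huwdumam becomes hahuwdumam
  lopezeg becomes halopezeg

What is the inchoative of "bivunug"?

bivunugul

legudug and lopezeg both end in -g yet inflect differently (legudugul, halopezeg), so the final letter is not what conditions the rule; the last vowel is.
"bivunug" has last vowel 'u'. The stems whose last vowel is 'u' (legudug → legudugul, hivug → hivugul, sutvuw → sutvuwul) add -ul.
So bivunug → bivunugul.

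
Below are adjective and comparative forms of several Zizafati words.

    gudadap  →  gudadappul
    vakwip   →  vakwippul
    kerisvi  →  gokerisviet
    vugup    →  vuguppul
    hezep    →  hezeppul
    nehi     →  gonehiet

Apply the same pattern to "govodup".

govoduppul

"govodup" ends in -p. The stems ending in -p (vakwip → vakwippul, hezep → hezeppul, vugup → vuguppul) double the final consonant and add -ul.
The other pattern: stems ending in -i add go- … -et around the stem.
So govodup → govoduppul.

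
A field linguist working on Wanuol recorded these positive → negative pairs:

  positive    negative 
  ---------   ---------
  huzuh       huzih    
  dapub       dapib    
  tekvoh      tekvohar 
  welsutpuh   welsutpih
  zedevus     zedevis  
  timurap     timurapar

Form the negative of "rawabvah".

welsutpuh and tekvoh both end in -h yet inflect differently (welsutpih, tekvohar), so the final letter is not what conditions the rule; the last vowel is.
"rawabvah" has last vowel 'a'. The one such stem in the data (timurap → timurapar) adds -ar, so the same rule applies.
The other pattern: stems whose last vowel is 'u' change the last vowel to 'i'.
So rawabvah → rawabvahar.

rawabvahar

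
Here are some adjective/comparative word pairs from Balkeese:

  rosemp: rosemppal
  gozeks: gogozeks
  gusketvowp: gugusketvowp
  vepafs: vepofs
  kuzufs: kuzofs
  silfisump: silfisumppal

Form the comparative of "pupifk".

pupofk

silfisump and gusketvowp both end in -p yet inflect differently (silfisumppal, gugusketvowp), so the final letter is not what conditions the rule; the second-to-last letter is.
"pupifk" has second-to-last letter 'f'. The stems whose second-to-last letter is 'f' (vepafs → vepofs, kuzufs → kuzofs) change the last vowel to 'o'.
The other patterns: stems whose second-to-last letter is 'm' double the final consonant and add -al; stems whose second-to-last letter is 'k' or 'w' repeat the first consonant+vowel as a prefix.
So pupifk → pupofk.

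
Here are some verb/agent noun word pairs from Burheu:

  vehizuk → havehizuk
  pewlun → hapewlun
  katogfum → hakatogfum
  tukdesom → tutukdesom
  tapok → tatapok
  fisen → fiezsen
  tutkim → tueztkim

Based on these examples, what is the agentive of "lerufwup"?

halerufwup

katogfum and tukdesom both end in -m yet inflect differently (hakatogfum, tutukdesom), so the final letter is not what conditions the rule; the last vowel is.
"lerufwup" has last vowel 'u'. The stems whose last vowel is 'u' (vehizuk → havehizuk, pewlun → hapewlun, katogfum → hakatogfum) add the prefix ha-.
The other patterns: stems whose last vowel is 'o' repeat the first consonant+vowel as a prefix; stems whose last vowel is 'e' or 'i' insert -ez- after the first vowel.
So lerufwup → halerufwup.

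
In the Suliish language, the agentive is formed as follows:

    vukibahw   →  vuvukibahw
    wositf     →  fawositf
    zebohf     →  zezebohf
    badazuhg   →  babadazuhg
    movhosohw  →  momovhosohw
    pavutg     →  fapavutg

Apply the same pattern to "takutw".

fatakutw

zebohf and wositf both end in -f yet inflect differently (zezebohf, fawositf), so the final letter is not what conditions the rule; the second-to-last letter is.
"takutw" has second-to-last letter 't'. The stems whose second-to-last letter is 't' (wositf → fawositf, pavutg → fapavutg) add the prefix fa-.
The other pattern: stems whose second-to-last letter is 'h' repeat the first consonant+vowel as a prefix.
So takutw → fatakutw.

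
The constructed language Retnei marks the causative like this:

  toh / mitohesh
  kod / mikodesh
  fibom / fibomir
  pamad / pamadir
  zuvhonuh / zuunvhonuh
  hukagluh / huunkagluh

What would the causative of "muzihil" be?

kod and pamad both end in -d yet inflect differently (mikodesh, pamadir), so the final letter is not what conditions the rule; the number of vowels is.
"muzihil" has 3 vowels. The stems with 3 vowels (zuvhonuh → zuunvhonuh, hukagluh → huunkagluh) insert -un- after the first vowel.
So muzihil → muunzihil.

muunzihil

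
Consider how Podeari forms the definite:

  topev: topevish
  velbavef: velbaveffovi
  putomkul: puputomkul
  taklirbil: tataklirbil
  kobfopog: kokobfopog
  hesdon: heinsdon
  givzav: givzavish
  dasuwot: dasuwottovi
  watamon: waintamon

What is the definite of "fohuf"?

fohuffovi

watamon and kobfopog both have last vowel 'o' yet inflect differently (waintamon, kokobfopog), so the last vowel is not what conditions the rule; the final letter is.
"fohuf" ends in -f. The one such stem in the data (velbavef → velbaveffovi) doubles the final consonant and adds -ovi (as does dasuwot), so the same rule applies.
The other patterns: stems ending in -n insert -in- after the first vowel; stems ending in -g or -l repeat the first consonant+vowel as a prefix; stems ending in -v add -ish.
So fohuf → fohuffovi.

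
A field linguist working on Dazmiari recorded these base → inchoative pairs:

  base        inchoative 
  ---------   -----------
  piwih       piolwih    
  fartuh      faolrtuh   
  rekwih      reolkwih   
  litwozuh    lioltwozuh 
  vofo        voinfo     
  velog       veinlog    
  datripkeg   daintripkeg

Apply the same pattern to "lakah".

piwih and vofo both have 2 vowels yet inflect differently (piolwih, voinfo), so the number of vowels is not what conditions the rule; the final letter is.
"lakah" ends in -h. The stems ending in -h (piwih → piolwih, fartuh → faolrtuh, rekwih → reolkwih) insert -ol- after the first vowel.
The other pattern: stems ending in -g or -o insert -in- after the first vowel.
So lakah → laolkah.

laolkah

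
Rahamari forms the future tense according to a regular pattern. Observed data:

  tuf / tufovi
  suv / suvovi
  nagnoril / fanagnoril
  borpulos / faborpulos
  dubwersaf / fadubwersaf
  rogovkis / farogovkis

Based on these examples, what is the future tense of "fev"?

tuf and dubwersaf both end in -f yet inflect differently (tufovi, fadubwersaf), so the final letter is not what conditions the rule; the number of vowels is.
"fev" has 1 vowel. The stems with 1 vowel (tuf → tufovi, suv → suvovi) add -ovi.
The other pattern: stems with 3 vowels add the prefix fa-.
So fev → fevovi.

fevovi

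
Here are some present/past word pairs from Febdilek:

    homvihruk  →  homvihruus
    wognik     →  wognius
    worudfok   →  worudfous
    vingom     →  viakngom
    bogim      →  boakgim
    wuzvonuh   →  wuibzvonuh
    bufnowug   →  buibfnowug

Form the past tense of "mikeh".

miibkeh

worudfok and vingom both have last vowel 'o' yet inflect differently (worudfous, viakngom), so the last vowel is not what conditions the rule; the final letter is.
"mikeh" ends in -h. The one such stem in the data (wuzvonuh → wuibzvonuh) inserts -ib- after the first vowel (as does bufnowug), so the same rule applies.
The other patterns: stems ending in -k drop the final letter and add -us; stems ending in -m insert -ak- after the first vowel.
So mikeh → miibkeh.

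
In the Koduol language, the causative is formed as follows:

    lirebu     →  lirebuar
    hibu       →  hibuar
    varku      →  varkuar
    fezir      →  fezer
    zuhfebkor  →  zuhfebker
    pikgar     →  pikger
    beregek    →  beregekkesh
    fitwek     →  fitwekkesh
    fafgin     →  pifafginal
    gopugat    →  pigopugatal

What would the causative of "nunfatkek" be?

fezir and fafgin both have last vowel 'i' yet inflect differently (fezer, pifafginal), so the last vowel is not what conditions the rule; the final letter is.
"nunfatkek" ends in -k. The stems ending in -k (beregek → beregekkesh, fitwek → fitwekkesh) double the final consonant and add -esh.
So nunfatkek → nunfatkekkesh.

nunfatkekkesh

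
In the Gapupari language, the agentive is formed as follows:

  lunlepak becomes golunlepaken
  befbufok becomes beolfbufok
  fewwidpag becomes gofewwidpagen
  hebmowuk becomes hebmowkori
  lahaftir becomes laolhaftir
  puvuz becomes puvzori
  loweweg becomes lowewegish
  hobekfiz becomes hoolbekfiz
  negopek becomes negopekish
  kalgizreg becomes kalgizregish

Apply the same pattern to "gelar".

"gelar" has last vowel 'a'. The stems whose last vowel is 'a' (fewwidpag → gofewwidpagen, lunlepak → golunlepaken) add go- … -en around the stem.
So gelar → gogelaren.

gogelaren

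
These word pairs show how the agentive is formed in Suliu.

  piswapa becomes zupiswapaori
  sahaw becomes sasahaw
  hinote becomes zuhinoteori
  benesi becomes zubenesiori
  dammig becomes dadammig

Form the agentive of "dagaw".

"dagaw" ends in a consonant. The stems ending in a consonant (dammig → dadammig, sahaw → sasahaw) repeat the first consonant+vowel as a prefix.
So dagaw → dadagaw.

dadagaw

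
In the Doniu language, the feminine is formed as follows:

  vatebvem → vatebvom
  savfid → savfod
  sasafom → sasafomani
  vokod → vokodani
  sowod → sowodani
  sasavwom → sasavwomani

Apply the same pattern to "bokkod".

bokkodani

vatebvem and sasafom both end in -m yet inflect differently (vatebvom, sasafomani), so the final letter is not what conditions the rule; the last vowel is.
"bokkod" has last vowel 'o'. The stems whose last vowel is 'o' (sasafom → sasafomani, vokod → vokodani, sowod → sowodani) add -ani.
The other pattern: stems whose last vowel is 'e' or 'i' change the last vowel to 'o'.
So bokkod → bokkodani.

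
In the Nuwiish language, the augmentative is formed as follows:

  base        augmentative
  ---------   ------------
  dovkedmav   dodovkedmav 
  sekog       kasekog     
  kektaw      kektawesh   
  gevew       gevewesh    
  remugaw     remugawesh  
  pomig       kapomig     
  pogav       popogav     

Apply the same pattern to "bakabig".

pogav and kektaw both have last vowel 'a' yet inflect differently (popogav, kektawesh), so the last vowel is not what conditions the rule; the final letter is.
"bakabig" ends in -g. The stems ending in -g (pomig → kapomig, sekog → kasekog) add the prefix ka-.
So bakabig → kabakabig.

kabakabig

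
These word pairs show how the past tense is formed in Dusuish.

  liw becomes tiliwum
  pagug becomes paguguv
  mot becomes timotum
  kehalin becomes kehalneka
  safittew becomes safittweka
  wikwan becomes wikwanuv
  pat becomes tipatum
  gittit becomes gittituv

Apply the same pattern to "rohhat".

rohhatuv

pat and gittit both end in -t yet inflect differently (tipatum, gittituv), so the final letter is not what conditions the rule; the number of vowels is.
"rohhat" has 2 vowels. The stems with 2 vowels (gittit → gittituv, wikwan → wikwanuv, pagug → paguguv) add -uv.
The other patterns: stems with 1 vowel add ti- … -um around the stem; stems with 3 vowels delete the last vowel and add -eka.
So rohhat → rohhatuv.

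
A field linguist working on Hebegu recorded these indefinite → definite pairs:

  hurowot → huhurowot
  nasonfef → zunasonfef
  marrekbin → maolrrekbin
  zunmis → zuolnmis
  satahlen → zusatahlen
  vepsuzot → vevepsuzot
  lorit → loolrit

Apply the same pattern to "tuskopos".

tutuskopos

lorit and vepsuzot both end in -t yet inflect differently (loolrit, vevepsuzot), so the final letter is not what conditions the rule; the last vowel is.
"tuskopos" has last vowel 'o'. The stems whose last vowel is 'o' (vepsuzot → vevepsuzot, hurowot → huhurowot) repeat the first consonant+vowel as a prefix.
The other patterns: stems whose last vowel is 'i' insert -ol- after the first vowel; stems whose last vowel is 'e' add the prefix zu-.
So tuskopos → tutuskopos.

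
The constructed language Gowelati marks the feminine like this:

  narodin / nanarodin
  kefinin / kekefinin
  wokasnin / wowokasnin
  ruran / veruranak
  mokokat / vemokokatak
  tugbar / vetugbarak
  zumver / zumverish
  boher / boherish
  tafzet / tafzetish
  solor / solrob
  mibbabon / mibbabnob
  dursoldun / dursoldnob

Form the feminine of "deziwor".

narodin and ruran both end in -n yet inflect differently (nanarodin, veruranak), so the final letter is not what conditions the rule; the last vowel is.
"deziwor" has last vowel 'o'. The stems whose last vowel is 'o' (solor → solrob, mibbabon → mibbabnob) delete the last vowel and add -ob.
The other patterns: stems whose last vowel is 'i' repeat the first consonant+vowel as a prefix; stems whose last vowel is 'a' add ve- … -ak around the stem; stems whose last vowel is 'e' add -ish.
So deziwor → deziwrob.

deziwrob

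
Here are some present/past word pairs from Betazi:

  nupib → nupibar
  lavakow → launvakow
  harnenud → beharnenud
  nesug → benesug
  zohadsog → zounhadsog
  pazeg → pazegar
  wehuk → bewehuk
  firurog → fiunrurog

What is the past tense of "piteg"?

pitegar

nesug and zohadsog both end in -g yet inflect differently (benesug, zounhadsog), so the final letter is not what conditions the rule; the last vowel is.
"piteg" has last vowel 'e'. The one such stem in the data (pazeg → pazegar) adds -ar, so the same rule applies.
The other patterns: stems whose last vowel is 'u' add the prefix be-; stems whose last vowel is 'o' insert -un- after the first vowel.
So piteg → pitegar.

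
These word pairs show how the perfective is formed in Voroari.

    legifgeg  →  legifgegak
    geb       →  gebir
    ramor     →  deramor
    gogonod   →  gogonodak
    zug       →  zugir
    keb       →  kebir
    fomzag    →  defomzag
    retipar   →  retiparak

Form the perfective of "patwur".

"patwur" has 2 vowels. The stems with 2 vowels (fomzag → defomzag, ramor → deramor) add the prefix de-.
So patwur → depatwur.

depatwur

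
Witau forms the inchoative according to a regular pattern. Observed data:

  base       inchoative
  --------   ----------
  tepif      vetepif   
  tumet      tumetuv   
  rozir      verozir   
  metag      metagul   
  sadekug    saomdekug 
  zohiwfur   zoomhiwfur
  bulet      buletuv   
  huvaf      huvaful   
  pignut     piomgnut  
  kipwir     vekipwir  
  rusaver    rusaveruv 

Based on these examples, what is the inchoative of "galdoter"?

"galdoter" has last vowel 'e'. The stems whose last vowel is 'e' (rusaver → rusaveruv, tumet → tumetuv, bulet → buletuv) add -uv.
The other patterns: stems whose last vowel is 'i' add the prefix ve-; stems whose last vowel is 'a' add -ul; stems whose last vowel is 'u' insert -om- after the first vowel.
So galdoter → galdoteruv.

galdoteruv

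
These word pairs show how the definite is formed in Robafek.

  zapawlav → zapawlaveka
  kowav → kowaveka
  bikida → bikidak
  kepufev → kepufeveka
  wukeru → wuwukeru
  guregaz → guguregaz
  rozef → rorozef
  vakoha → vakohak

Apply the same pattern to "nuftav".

"nuftav" ends in -v. The stems ending in -v (zapawlav → zapawlaveka, kepufev → kepufeveka, kowav → kowaveka) add -eka.
The other patterns: stems ending in -a drop the final letter and add -ak; stems ending in -f, -u or -z repeat the first consonant+vowel as a prefix.
So nuftav → nuftaveka.

nuftaveka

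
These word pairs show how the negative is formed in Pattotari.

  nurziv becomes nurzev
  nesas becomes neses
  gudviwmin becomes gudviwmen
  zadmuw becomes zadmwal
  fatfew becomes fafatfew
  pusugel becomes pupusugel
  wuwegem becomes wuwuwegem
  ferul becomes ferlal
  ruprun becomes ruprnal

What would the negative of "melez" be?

memelez

ferul and pusugel both end in -l yet inflect differently (ferlal, pupusugel), so the final letter is not what conditions the rule; the last vowel is.
"melez" has last vowel 'e'. The stems whose last vowel is 'e' (pusugel → pupusugel, wuwegem → wuwuwegem, fatfew → fafatfew) repeat the first consonant+vowel as a prefix.
So melez → memelez.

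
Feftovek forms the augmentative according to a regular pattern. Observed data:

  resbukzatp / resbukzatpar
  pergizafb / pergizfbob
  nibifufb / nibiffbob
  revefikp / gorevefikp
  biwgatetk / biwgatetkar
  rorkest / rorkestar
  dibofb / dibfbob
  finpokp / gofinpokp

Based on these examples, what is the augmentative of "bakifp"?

bakfpob

revefikp and resbukzatp both end in -p yet inflect differently (gorevefikp, resbukzatpar), so the final letter is not what conditions the rule; the second-to-last letter is.
"bakifp" has second-to-last letter 'f'. The stems whose second-to-last letter is 'f' (dibofb → dibfbob, pergizafb → pergizfbob, nibifufb → nibiffbob) delete the last vowel and add -ob.
The other patterns: stems whose second-to-last letter is 'k' add the prefix go-; stems whose second-to-last letter is 's' or 't' add -ar.
So bakifp → bakfpob.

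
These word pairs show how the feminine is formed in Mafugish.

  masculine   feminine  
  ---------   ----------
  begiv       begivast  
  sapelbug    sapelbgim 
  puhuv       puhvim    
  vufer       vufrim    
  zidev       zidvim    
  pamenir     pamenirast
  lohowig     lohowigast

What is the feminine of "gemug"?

"gemug" has last vowel 'u'. The stems whose last vowel is 'u' (puhuv → puhvim, sapelbug → sapelbgim) delete the last vowel and add -im.
The other pattern: stems whose last vowel is 'i' add -ast.
So gemug → gemgim.

gemgim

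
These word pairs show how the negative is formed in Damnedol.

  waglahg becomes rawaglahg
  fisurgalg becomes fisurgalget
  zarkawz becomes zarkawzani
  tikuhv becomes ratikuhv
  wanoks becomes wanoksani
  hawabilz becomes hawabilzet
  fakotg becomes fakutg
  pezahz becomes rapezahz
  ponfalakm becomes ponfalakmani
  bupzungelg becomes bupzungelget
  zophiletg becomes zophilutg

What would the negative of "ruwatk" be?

ruwutk

zophiletg and waglahg both end in -g yet inflect differently (zophilutg, rawaglahg), so the final letter is not what conditions the rule; the second-to-last letter is.
"ruwatk" has second-to-last letter 't'. The stems whose second-to-last letter is 't' (zophiletg → zophilutg, fakotg → fakutg) change the last vowel to 'u'.
The other patterns: stems whose second-to-last letter is 'h' add the prefix ra-; stems whose second-to-last letter is 'l' add -et; stems whose second-to-last letter is 'k' or 'w' add -ani.
So ruwatk → ruwutk.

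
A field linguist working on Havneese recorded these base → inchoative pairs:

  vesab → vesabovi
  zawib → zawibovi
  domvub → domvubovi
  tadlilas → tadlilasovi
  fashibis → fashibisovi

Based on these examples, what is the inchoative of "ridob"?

ridobovi

Every pair shown (vesab → vesabovi, zawib → zawibovi, domvub → domvubovi, …) follows the same rule: add -ovi.
So ridob → ridobovi.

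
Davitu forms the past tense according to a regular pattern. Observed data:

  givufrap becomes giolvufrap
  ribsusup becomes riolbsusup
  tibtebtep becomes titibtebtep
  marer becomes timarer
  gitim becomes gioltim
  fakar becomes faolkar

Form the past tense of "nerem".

tinerem

tibtebtep and ribsusup both end in -p yet inflect differently (titibtebtep, riolbsusup), so the final letter is not what conditions the rule; the last vowel is.
"nerem" has last vowel 'e'. The stems whose last vowel is 'e' (marer → timarer, tibtebtep → titibtebtep) add the prefix ti-.
So nerem → tinerem.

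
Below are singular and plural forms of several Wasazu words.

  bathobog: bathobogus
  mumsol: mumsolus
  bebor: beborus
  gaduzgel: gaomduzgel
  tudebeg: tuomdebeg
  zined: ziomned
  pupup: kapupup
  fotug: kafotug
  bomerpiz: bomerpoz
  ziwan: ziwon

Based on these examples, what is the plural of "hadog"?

hadogus

mumsol and gaduzgel both end in -l yet inflect differently (mumsolus, gaomduzgel), so the final letter is not what conditions the rule; the last vowel is.
"hadog" has last vowel 'o'. The stems whose last vowel is 'o' (bathobog → bathobogus, mumsol → mumsolus, bebor → beborus) add -us.
The other patterns: stems whose last vowel is 'e' insert -om- after the first vowel; stems whose last vowel is 'u' add the prefix ka-; stems whose last vowel is 'a' or 'i' change the last vowel to 'o'.
So hadog → hadogus.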